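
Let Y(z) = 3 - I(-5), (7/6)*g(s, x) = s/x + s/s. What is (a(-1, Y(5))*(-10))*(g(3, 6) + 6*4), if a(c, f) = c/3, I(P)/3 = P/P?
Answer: 590/7 ≈ 84.286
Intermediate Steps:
I(P) = 3 (I(P) = 3*(P/P) = 3*1 = 3)
g(s, x) = 6/7 + 6*s/(7*x) (g(s, x) = 6*(s/x + s/s)/7 = 6*(s/x + 1)/7 = 6*(1 + s/x)/7 = 6/7 + 6*s/(7*x))
Y(z) = 0 (Y(z) = 3 - 1*3 = 3 - 3 = 0)
a(c, f) = c/3 (a(c, f) = c*(⅓) = c/3)
(a(-1, Y(5))*(-10))*(g(3, 6) + 6*4) = (((⅓)*(-1))*(-10))*((6/7)*(3 + 6)/6 + 6*4) = (-⅓*(-10))*((6/7)*(⅙)*9 + 24) = 10*(9/7 + 24)/3 = (10/3)*(177/7) = 590/7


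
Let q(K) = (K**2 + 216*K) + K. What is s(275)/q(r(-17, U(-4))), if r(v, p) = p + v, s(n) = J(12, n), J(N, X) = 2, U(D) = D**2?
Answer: -1/108 ≈ -0.0092593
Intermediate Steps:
s(n) = 2
q(K) = K**2 + 217*K
s(275)/q(r(-17, U(-4))) = 2/((((-4)**2 - 17)*(217 + ((-4)**2 - 17)))) = 2/(((16 - 17)*(217 + (16 - 17)))) = 2/((-(217 - 1))) = 2/((-1*216)) = 2/(-216) = 2*(-1/216) = -1/108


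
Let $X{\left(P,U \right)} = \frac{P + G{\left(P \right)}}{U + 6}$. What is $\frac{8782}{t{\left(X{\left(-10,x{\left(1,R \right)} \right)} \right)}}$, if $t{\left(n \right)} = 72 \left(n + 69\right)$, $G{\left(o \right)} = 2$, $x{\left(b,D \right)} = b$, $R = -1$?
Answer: $\frac{30737}{17100} \approx 1.7975$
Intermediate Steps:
$X{\left(P,U \right)} = \frac{2 + P}{6 + U}$ ($X{\left(P,U \right)} = \frac{P + 2}{U + 6} = \frac{2 + P}{6 + U}$)
$t{\left(n \right)} = 4968 + 72 n$ ($t{\left(n \right)} = 72 \left(69 + n\right) = 4968 + 72 n$)
$\frac{8782}{t{\left(X{\left(-10,x{\left(1,R \right)} \right)} \right)}} = \frac{8782}{4968 + 72 \frac{2 - 10}{6 + 1}} = \frac{8782}{4968 + 72 \cdot \frac{1}{7} \left(-8\right)} = \frac{8782}{4968 + 72 \left(- \frac{8}{7}\right)} = \frac{8782}{4968 - \frac{576}{7}} = \frac{8782}{\frac{34200}{7}} = 8782 \cdot \frac{7}{34200} = \frac{30737}{17100}$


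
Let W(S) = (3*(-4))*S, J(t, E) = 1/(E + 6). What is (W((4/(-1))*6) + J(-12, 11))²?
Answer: 23980609/289 ≈ 82978.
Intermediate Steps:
J(t, E) = 1/(6 + E)
W(S) = -12*S
(W((4/(-1))*6) + J(-12, 11))² = (-12*4/(-1)*6 + 1/(6 + 11))² = (-12*4*(-1)*6 + 1/17)² = (-(-48)*6 + 1/17)² = (-12*(-24) + 1/17)² = (288 + 1/17)² = (4897/17)² = 23980609/289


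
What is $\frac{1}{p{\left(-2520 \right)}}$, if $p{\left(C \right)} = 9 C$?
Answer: $- \frac{1}{22680} \approx -4.4092 \cdot 10^{-5}$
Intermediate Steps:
$\frac{1}{p{\left(-2520 \right)}} = \frac{1}{9 \left(-2520\right)} = \frac{1}{-22680} = - \frac{1}{22680}$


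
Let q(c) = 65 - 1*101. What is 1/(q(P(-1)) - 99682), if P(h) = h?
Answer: -1/99718 ≈ -1.0028e-5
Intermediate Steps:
q(c) = -36 (q(c) = 65 - 101 = -36)
1/(q(P(-1)) - 99682) = 1/(-36 - 99682) = 1/(-99718) = -1/99718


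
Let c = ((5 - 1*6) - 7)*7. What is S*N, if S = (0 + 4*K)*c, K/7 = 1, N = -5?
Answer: 7840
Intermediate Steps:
K = 7 (K = 7*1 = 7)
c = -56 (c = ((5 - 6) - 7)*7 = (-1 - 7)*7 = -8*7 = -56)
S = -1568 (S = (0 + 4*7)*(-56) = (0 + 28)*(-56) = 28*(-56) = -1568)
S*N = -1568*(-5) = 7840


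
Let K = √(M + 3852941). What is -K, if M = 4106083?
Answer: -12*√55271 ≈ -2821.2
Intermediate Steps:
K = 12*√55271 (K = √(4106083 + 3852941) = √7959024 = 12*√55271 ≈ 2821.2)
-K = -12*√55271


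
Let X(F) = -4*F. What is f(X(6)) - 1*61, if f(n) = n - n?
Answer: -61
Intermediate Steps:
f(n) = 0
f(X(6)) - 1*61 = 0 - 1*61 = 0 - 61 = -61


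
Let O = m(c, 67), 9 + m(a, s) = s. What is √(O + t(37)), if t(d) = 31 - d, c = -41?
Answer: 2*√13 ≈ 7.2111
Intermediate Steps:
m(a, s) = -9 + s
O = 58 (O = -9 + 67 = 58)
√(O + t(37)) = √(58 + (31 - 1*37)) = √(58 + (31 - 37)) = √(58 - 6) = √52 = 2*√13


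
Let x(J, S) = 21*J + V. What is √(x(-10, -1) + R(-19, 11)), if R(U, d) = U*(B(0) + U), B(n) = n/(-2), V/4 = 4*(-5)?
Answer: √71 ≈ 8.4261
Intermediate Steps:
V = -80 (V = 4*(4*(-5)) = 4*(-20) = -80)
B(n) = -n/2 (B(n) = n*(-½) = -n/2)
x(J, S) = -80 + 21*J (x(J, S) = 21*J - 80 = -80 + 21*J)
R(U, d) = U² (R(U, d) = U*(-½*0 + U) = U*(0 + U) = U*U = U²)
√(x(-10, -1) + R(-19, 11)) = √((-80 + 21*(-10)) + (-19)²) = √((-80 - 210) + 361) = √(-290 + 361) = √71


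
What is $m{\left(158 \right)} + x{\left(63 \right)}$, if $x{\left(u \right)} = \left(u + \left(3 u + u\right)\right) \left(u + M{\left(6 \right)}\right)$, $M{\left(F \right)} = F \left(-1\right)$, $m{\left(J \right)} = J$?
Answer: $18113$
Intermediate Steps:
$M{\left(F \right)} = - F$
$x{\left(u \right)} = 5 u \left(-6 + u\right)$ ($x{\left(u \right)} = \left(u + \left(3 u + u\right)\right) \left(u - 6\right) = \left(u + 4 u\right) \left(u - 6\right) = 5 u \left(-6 + u\right)$)
$m{\left(158 \right)} + x{\left(63 \right)} = 158 + 5 \cdot 63 \left(-6 + 63\right) = 158 + 5 \cdot 63 \cdot 57 = 158 + 17955 = 18113$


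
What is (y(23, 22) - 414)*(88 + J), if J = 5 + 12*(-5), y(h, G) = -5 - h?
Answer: -14586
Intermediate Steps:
J = -55 (J = 5 - 60 = -55)
(y(23, 22) - 414)*(88 + J) = ((-5 - 1*23) - 414)*(88 - 55) = ((-5 - 23) - 414)*33 = (-28 - 414)*33 = -442*33 = -14586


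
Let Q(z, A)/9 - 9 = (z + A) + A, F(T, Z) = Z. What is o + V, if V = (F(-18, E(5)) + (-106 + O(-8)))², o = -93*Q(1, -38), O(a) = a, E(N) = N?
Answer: 67123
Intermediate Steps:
Q(z, A) = 81 + 9*z + 18*A (Q(z, A) = 81 + 9*((z + A) + A) = 81 + 9*((A + z) + A) = 81 + 9*(z + 2*A) = 81 + (9*z + 18*A) = 81 + 9*z + 18*A)
o = 55242 (o = -93*(81 + 9*1 + 18*(-38)) = -93*(81 + 9 - 684) = -93*(-594) = 55242)
V = 11881 (V = (5 + (-106 - 8))² = (5 - 114)² = (-109)² = 11881)
o + V = 55242 + 11881 = 67123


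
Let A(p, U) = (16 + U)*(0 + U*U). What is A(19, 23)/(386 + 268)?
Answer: 6877/218 ≈ 31.546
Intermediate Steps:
A(p, U) = U²*(16 + U) (A(p, U) = (16 + U)*(0 + U²) = (16 + U)*U² = U²*(16 + U))
A(19, 23)/(386 + 268) = (23²*(16 + 23))/(386 + 268) = (529*39)/654 = 20631*(1/654) = 6877/218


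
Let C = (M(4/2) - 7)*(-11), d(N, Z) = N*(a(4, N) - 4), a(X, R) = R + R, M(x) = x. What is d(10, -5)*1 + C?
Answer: 215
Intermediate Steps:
a(X, R) = 2*R
d(N, Z) = N*(-4 + 2*N) (d(N, Z) = N*(2*N - 4) = N*(-4 + 2*N))
C = 55 (C = (4/2 - 7)*(-11) = (4*(½) - 7)*(-11) = (2 - 7)*(-11) = -5*(-11) = 55)
d(10, -5)*1 + C = (2*10*(-2 + 10))*1 + 55 = (2*10*8)*1 + 55 = 160*1 + 55 = 160 + 55 = 215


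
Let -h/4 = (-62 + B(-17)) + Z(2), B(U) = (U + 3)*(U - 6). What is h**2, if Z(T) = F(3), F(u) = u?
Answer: 1106704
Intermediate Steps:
Z(T) = 3
B(U) = (-6 + U)*(3 + U) (B(U) = (3 + U)*(-6 + U) = (-6 + U)*(3 + U))
h = -1052 (h = -4*((-62 + (-18 + (-17)**2 - 3*(-17))) + 3) = -4*((-62 + (-18 + 289 + 51)) + 3) = -4*((-62 + 322) + 3) = -4*(260 + 3) = -4*263 = -1052)
h**2 = (-1052)**2 = 1106704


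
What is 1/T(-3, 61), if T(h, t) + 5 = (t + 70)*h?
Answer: -1/398 ≈ -0.0025126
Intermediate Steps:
T(h, t) = -5 + h*(70 + t) (T(h, t) = -5 + (t + 70)*h = -5 + (70 + t)*h = -5 + h*(70 + t))
1/T(-3, 61) = 1/(-5 + 70*(-3) - 3*61) = 1/(-5 - 210 - 183) = 1/(-398) = -1/398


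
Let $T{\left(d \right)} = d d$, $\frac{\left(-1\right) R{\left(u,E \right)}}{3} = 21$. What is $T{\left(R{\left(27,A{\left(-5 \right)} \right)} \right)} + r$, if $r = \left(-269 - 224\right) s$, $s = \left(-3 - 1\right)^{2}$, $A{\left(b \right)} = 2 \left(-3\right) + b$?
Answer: $-3919$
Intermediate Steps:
$A{\left(b \right)} = -6 + b$
$s = 16$ ($s = \left(-4\right)^{2} = 16$)
$R{\left(u,E \right)} = -63$ ($R{\left(u,E \right)} = \left(-3\right) 21 = -63$)
$r = -7888$ ($r = \left(-269 - 224\right) 16 = \left(-493\right) 16 = -7888$)
$T{\left(d \right)} = d^{2}$
$T{\left(R{\left(27,A{\left(-5 \right)} \right)} \right)} + r = \left(-63\right)^{2} - 7888 = 3969 - 7888 = -3919$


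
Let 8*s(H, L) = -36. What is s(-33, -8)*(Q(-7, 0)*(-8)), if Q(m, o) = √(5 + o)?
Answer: 36*√5 ≈ 80.498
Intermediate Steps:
s(H, L) = -9/2 (s(H, L) = (⅛)*(-36) = -9/2)
s(-33, -8)*(Q(-7, 0)*(-8)) = -9*√(5 + 0)*(-8)/2 = -9*√5*(-8)/2 = -(-36)*√5 = 36*√5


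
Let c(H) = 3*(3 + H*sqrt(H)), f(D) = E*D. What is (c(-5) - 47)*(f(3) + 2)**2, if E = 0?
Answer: -152 - 60*I*sqrt(5) ≈ -152.0 - 134.16*I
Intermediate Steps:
f(D) = 0 (f(D) = 0*D = 0)
c(H) = 9 + 3*H**(3/2) (c(H) = 3*(3 + H**(3/2)) = 9 + 3*H**(3/2))
(c(-5) - 47)*(f(3) + 2)**2 = ((9 + 3*(-5)**(3/2)) - 47)*(0 + 2)**2 = ((9 + 3*(-5*I*sqrt(5))) - 47)*2**2 = ((9 - 15*I*sqrt(5)) - 47)*4 = (-38 - 15*I*sqrt(5))*4 = -152 - 60*I*sqrt(5)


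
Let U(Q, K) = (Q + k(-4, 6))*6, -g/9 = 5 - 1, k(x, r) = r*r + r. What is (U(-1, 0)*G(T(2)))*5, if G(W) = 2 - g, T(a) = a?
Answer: 46740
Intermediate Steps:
k(x, r) = r + r**2 (k(x, r) = r**2 + r = r + r**2)
g = -36 (g = -9*(5 - 1) = -9*4 = -36)
U(Q, K) = 252 + 6*Q (U(Q, K) = (Q + 6*(1 + 6))*6 = (Q + 6*7)*6 = (Q + 42)*6 = (42 + Q)*6 = 252 + 6*Q)
G(W) = 38 (G(W) = 2 - 1*(-36) = 2 + 36 = 38)
(U(-1, 0)*G(T(2)))*5 = ((252 + 6*(-1))*38)*5 = ((252 - 6)*38)*5 = (246*38)*5 = 9348*5 = 46740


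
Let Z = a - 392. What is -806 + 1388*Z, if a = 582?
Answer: 262914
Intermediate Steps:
Z = 190 (Z = 582 - 392 = 190)
-806 + 1388*Z = -806 + 1388*190 = -806 + 263720 = 262914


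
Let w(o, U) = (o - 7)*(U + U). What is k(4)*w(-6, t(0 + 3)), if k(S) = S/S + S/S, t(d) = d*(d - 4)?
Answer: 156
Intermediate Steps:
t(d) = d*(-4 + d)
w(o, U) = 2*U*(-7 + o) (w(o, U) = (-7 + o)*(2*U) = 2*U*(-7 + o))
k(S) = 2 (k(S) = 1 + 1 = 2)
k(4)*w(-6, t(0 + 3)) = 2*(2*((0 + 3)*(-4 + (0 + 3)))*(-7 - 6)) = 2*(2*(3*(-4 + 3))*(-13)) = 2*(2*(3*(-1))*(-13)) = 2*(2*(-3)*(-13)) = 2*78 = 156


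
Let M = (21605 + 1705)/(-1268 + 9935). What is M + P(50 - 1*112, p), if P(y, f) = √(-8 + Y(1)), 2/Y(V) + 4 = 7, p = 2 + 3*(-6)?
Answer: 2590/963 + I*√66/3 ≈ 2.6895 + 2.708*I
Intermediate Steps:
p = -16 (p = 2 - 18 = -16)
Y(V) = ⅔ (Y(V) = 2/(-4 + 7) = 2/3 = 2*(⅓) = ⅔)
P(y, f) = I*√66/3 (P(y, f) = √(-8 + ⅔) = √(-22/3) = I*√66/3)
M = 2590/963 (M = 23310/8667 = 23310*(1/8667) = 2590/963 ≈ 2.6895)
M + P(50 - 1*112, p) = 2590/963 + I*√66/3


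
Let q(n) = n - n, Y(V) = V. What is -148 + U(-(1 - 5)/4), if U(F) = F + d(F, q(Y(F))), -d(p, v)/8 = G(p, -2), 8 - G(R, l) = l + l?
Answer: -243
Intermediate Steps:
G(R, l) = 8 - 2*l (G(R, l) = 8 - (l + l) = 8 - 2*l)
q(n) = 0
d(p, v) = -96 (d(p, v) = -8*(8 - 2*(-2)) = -8*(8 + 4) = -8*12 = -96)
U(F) = -96 + F (U(F) = F - 96 = -96 + F)
-148 + U(-(1 - 5)/4) = -148 + (-96 - (1 - 5)/4) = -148 + (-96 - 1*(-4)*(¼)) = -148 + (-96 + 4*(¼)) = -148 + (-96 + 1) = -148 - 95 = -243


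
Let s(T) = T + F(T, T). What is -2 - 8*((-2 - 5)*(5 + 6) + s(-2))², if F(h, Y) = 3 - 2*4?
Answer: -56450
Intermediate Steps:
F(h, Y) = -5 (F(h, Y) = 3 - 8 = -5)
s(T) = -5 + T (s(T) = T - 5 = -5 + T)
-2 - 8*((-2 - 5)*(5 + 6) + s(-2))² = -2 - 8*((-2 - 5)*(5 + 6) + (-5 - 2))² = -2 - 8*(-7*11 - 7)² = -2 - 8*(-77 - 7)² = -2 - 8*(-84)² = -2 - 8*7056 = -2 - 56448 = -56450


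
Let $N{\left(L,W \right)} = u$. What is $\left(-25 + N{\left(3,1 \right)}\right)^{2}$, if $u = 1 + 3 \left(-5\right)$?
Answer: $1521$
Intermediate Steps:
$u = -14$ ($u = 1 - 15 = -14$)
$N{\left(L,W \right)} = -14$
$\left(-25 + N{\left(3,1 \right)}\right)^{2} = \left(-25 - 14\right)^{2} = \left(-39\right)^{2} = 1521$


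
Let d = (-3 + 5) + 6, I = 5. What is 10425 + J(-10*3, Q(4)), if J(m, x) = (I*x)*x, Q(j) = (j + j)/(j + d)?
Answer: 93845/9 ≈ 10427.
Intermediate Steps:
d = 8 (d = 2 + 6 = 8)
Q(j) = 2*j/(8 + j) (Q(j) = (j + j)/(j + 8) = (2*j)/(8 + j) = 2*j/(8 + j))
J(m, x) = 5*x² (J(m, x) = (5*x)*x = 5*x²)
10425 + J(-10*3, Q(4)) = 10425 + 5*(2*4/(8 + 4))² = 10425 + 5*(2*4/12)² = 10425 + 5*(2*4*(1/12))² = 10425 + 5*(⅔)² = 10425 + 5*(4/9) = 10425 + 20/9 = 93845/9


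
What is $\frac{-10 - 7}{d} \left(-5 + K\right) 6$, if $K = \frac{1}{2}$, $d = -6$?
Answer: $- \frac{153}{2} \approx -76.5$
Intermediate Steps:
$K = \frac{1}{2} \approx 0.5$
$\frac{-10 - 7}{d} \left(-5 + K\right) 6 = \frac{-10 - 7}{-6} \left(-5 + \frac{1}{2}\right) 6 = \left(-17\right) \left(- \frac{1}{6}\right) \left(\left(- \frac{9}{2}\right) 6\right) = \frac{17}{6} \left(-27\right) = - \frac{153}{2}$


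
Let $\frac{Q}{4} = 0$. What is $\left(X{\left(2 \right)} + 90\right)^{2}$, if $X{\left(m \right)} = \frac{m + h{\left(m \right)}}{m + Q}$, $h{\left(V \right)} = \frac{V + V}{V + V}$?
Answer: $\frac{33489}{4} \approx 8372.3$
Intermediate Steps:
$Q = 0$ ($Q = 4 \cdot 0 = 0$)
$h{\left(V \right)} = 1$ ($h{\left(V \right)} = \frac{2 V}{2 V} = 2 V \frac{1}{2 V} = 1$)
$X{\left(m \right)} = \frac{1 + m}{m}$ ($X{\left(m \right)} = \frac{m + 1}{m + 0} = \frac{1 + m}{m}$)
$\left(X{\left(2 \right)} + 90\right)^{2} = \left(\frac{1 + 2}{2} + 90\right)^{2} = \left(\frac{1}{2} \cdot 3 + 90\right)^{2} = \left(\frac{3}{2} + 90\right)^{2} = \left(\frac{183}{2}\right)^{2} = \frac{33489}{4}$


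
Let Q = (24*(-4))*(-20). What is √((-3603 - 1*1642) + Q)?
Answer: 5*I*√133 ≈ 57.663*I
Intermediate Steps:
Q = 1920 (Q = -96*(-20) = 1920)
√((-3603 - 1*1642) + Q) = √((-3603 - 1*1642) + 1920) = √((-3603 - 1642) + 1920) = √(-5245 + 1920) = √(-3325) = 5*I*√133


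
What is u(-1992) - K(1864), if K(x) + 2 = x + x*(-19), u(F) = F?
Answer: 31562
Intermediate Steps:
K(x) = -2 - 18*x (K(x) = -2 + (x + x*(-19)) = -2 + (x - 19*x) = -2 - 18*x)
u(-1992) - K(1864) = -1992 - (-2 - 18*1864) = -1992 - (-2 - 33552) = -1992 - 1*(-33554) = -1992 + 33554 = 31562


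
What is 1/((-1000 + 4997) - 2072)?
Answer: 1/1925 ≈ 0.00051948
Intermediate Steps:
1/((-1000 + 4997) - 2072) = 1/(3997 - 2072) = 1/1925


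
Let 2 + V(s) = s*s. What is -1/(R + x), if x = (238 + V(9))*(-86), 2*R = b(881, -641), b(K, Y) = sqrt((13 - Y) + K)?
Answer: 109048/2972865041 + 2*sqrt(1535)/2972865041 ≈ 3.6707e-5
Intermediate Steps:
V(s) = -2 + s**2 (V(s) = -2 + s*s = -2 + s**2)
b(K, Y) = sqrt(13 + K - Y)
R = sqrt(1535)/2 (R = sqrt(13 + 881 - 1*(-641))/2 = sqrt(13 + 881 + 641)/2 = sqrt(1535)/2 ≈ 19.590)
x = -27262 (x = (238 + (-2 + 9**2))*(-86) = (238 + (-2 + 81))*(-86) = (238 + 79)*(-86) = 317*(-86) = -27262)
-1/(R + x) = -1/(sqrt(1535)/2 - 27262) = -1/(-27262 + sqrt(1535)/2)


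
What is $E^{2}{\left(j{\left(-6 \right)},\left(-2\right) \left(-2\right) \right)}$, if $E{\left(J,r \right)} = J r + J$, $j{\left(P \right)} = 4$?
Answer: $400$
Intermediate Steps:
$E{\left(J,r \right)} = J + J r$
$E^{2}{\left(j{\left(-6 \right)},\left(-2\right) \left(-2\right) \right)} = \left(4 \left(1 - -4\right)\right)^{2} = \left(4 \left(1 + 4\right)\right)^{2} = \left(4 \cdot 5\right)^{2} = 20^{2} = 400$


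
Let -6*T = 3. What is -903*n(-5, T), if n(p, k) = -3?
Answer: 2709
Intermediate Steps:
T = -1/2 (T = -1/6*3 = -1/2 ≈ -0.50000)
-903*n(-5, T) = -903*(-3) = 2709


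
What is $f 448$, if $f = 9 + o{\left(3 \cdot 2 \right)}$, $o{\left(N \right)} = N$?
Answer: $6720$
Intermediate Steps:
$f = 15$ ($f = 9 + 3 \cdot 2 = 9 + 6 = 15$)
$f 448 = 15 \cdot 448 = 6720$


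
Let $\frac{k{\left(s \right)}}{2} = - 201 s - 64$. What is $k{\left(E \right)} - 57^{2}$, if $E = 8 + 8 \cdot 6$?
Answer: $-25889$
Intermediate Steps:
$E = 56$ ($E = 8 + 48 = 56$)
$k{\left(s \right)} = -128 - 402 s$ ($k{\left(s \right)} = 2 \left(- 201 s - 64\right) = 2 \left(-64 - 201 s\right) = -128 - 402 s$)
$k{\left(E \right)} - 57^{2} = \left(-128 - 22512\right) - 57^{2} = \left(-128 - 22512\right) - 3249 = -22640 - 3249 = -25889$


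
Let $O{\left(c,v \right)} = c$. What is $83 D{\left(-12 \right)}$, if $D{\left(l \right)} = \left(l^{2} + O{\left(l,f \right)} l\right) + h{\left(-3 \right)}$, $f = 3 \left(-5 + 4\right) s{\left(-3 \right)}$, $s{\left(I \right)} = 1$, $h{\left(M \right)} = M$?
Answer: $23655$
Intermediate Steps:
$f = -3$ ($f = 3 \left(-5 + 4\right) 1 = 3 \left(-1\right) 1 = \left(-3\right) 1 = -3$)
$D{\left(l \right)} = -3 + 2 l^{2}$ ($D{\left(l \right)} = \left(l^{2} + l l\right) - 3 = \left(l^{2} + l^{2}\right) - 3 = 2 l^{2} - 3 = -3 + 2 l^{2}$)
$83 D{\left(-12 \right)} = 83 \left(-3 + 2 \left(-12\right)^{2}\right) = 83 \left(-3 + 2 \cdot 144\right) = 83 \left(-3 + 288\right) = 83 \cdot 285 = 23655$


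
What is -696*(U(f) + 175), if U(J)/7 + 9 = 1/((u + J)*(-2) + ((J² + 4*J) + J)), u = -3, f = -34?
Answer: -20658498/265 ≈ -77957.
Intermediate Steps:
U(J) = -63 + 7/(6 + J² + 3*J) (U(J) = -63 + 7/((-3 + J)*(-2) + ((J² + 4*J) + J)) = -63 + 7/((6 - 2*J) + (J² + 5*J)) = -63 + 7/(6 + J² + 3*J))
-696*(U(f) + 175) = -696*(7*(-53 - 27*(-34) - 9*(-34)²)/(6 + (-34)² + 3*(-34)) + 175) = -696*(7*(-53 + 918 - 9*1156)/(6 + 1156 - 102) + 175) = -696*(7*(-53 + 918 - 10404)/1060 + 175) = -696*(7*(1/1060)*(-9539) + 175) = -696*(-66773/1060 + 175) = -696*118727/1060 = -20658498/265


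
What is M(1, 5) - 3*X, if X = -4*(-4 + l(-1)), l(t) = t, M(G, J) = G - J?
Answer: -64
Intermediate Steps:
X = 20 (X = -4*(-4 - 1) = -4*(-5) = 20)
M(1, 5) - 3*X = (1 - 1*5) - 3*20 = (1 - 5) - 60 = -4 - 60 = -64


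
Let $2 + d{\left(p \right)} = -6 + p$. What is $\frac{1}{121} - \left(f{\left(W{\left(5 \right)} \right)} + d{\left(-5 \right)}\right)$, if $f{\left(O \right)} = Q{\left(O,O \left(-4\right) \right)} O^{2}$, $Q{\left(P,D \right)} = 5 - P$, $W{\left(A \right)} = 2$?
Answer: $\frac{122}{121} \approx 1.0083$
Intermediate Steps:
$d{\left(p \right)} = -8 + p$ ($d{\left(p \right)} = -2 + \left(-6 + p\right) = -8 + p$)
$f{\left(O \right)} = O^{2} \left(5 - O\right)$ ($f{\left(O \right)} = \left(5 - O\right) O^{2} = O^{2} \left(5 - O\right)$)
$\frac{1}{121} - \left(f{\left(W{\left(5 \right)} \right)} + d{\left(-5 \right)}\right) = \frac{1}{121} - \left(2^{2} \left(5 - 2\right) - 13\right) = \frac{1}{121} - \left(4 \left(5 - 2\right) - 13\right) = \frac{1}{121} - \left(4 \cdot 3 - 13\right) = \frac{1}{121} - \left(12 - 13\right) = \frac{1}{121} - -1 = \frac{1}{121} + 1 = \frac{122}{121}$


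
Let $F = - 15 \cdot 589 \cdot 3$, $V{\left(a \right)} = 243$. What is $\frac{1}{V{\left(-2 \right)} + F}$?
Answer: $- \frac{1}{26262} \approx -3.8078 \cdot 10^{-5}$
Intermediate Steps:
$F = -26505$ ($F = \left(-15\right) 1767 = -26505$)
$\frac{1}{V{\left(-2 \right)} + F} = \frac{1}{243 - 26505} = \frac{1}{-26262} = - \frac{1}{26262}$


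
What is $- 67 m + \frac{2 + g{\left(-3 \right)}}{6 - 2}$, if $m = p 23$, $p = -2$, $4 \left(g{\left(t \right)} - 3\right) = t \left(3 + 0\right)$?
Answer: $\frac{49323}{16} \approx 3082.7$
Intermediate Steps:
$g{\left(t \right)} = 3 + \frac{3 t}{4}$ ($g{\left(t \right)} = 3 + \frac{t \left(3 + 0\right)}{4} = 3 + \frac{t 3}{4} = 3 + \frac{3 t}{4}$)
$m = -46$ ($m = \left(-2\right) 23 = -46$)
$- 67 m + \frac{2 + g{\left(-3 \right)}}{6 - 2} = \left(-67\right) \left(-46\right) + \frac{2 + \left(3 + \frac{3}{4} \left(-3\right)\right)}{6 - 2} = 3082 + \frac{2 + \left(3 - \frac{9}{4}\right)}{4} = 3082 + \frac{2 + \frac{3}{4}}{4} = 3082 + \frac{1}{4} \cdot \frac{11}{4} = 3082 + \frac{11}{16} = \frac{49323}{16}$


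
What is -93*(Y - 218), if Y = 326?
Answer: -10044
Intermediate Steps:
-93*(Y - 218) = -93*(326 - 218) = -93*108 = -1*10044 = -10044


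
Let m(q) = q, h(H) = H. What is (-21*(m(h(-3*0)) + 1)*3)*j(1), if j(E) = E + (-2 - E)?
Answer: 126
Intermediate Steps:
j(E) = -2
(-21*(m(h(-3*0)) + 1)*3)*j(1) = -21*(-3*0 + 1)*3*(-2) = -21*(0 + 1)*3*(-2) = -21*3*(-2) = -63*(-2) = 126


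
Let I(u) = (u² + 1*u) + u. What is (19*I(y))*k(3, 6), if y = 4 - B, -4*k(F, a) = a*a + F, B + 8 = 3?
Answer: -73359/4 ≈ -18340.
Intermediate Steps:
B = -5 (B = -8 + 3 = -5)
k(F, a) = -F/4 - a²/4 (k(F, a) = -(a*a + F)/4 = -(a² + F)/4 = -(F + a²)/4 = -F/4 - a²/4)
y = 9 (y = 4 - 1*(-5) = 4 + 5 = 9)
I(u) = u² + 2*u (I(u) = (u² + u) + u = (u + u²) + u = u² + 2*u)
(19*I(y))*k(3, 6) = (19*(9*(2 + 9)))*(-¼*3 - ¼*6²) = (19*(9*11))*(-¾ - ¼*36) = (19*99)*(-¾ - 9) = 1881*(-39/4) = -73359/4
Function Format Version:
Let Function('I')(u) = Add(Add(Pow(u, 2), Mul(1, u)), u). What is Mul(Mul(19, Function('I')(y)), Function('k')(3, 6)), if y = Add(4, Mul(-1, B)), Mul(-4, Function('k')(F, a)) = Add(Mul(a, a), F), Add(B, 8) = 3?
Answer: Rational(-73359, 4) ≈ -18340.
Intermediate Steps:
B = -5 (B = Add(-8, 3) = -5)
Function('k')(F, a) = Add(Mul(Rational(-1, 4), F), Mul(Rational(-1, 4), Pow(a, 2))) (Function('k')(F, a) = Mul(Rational(-1, 4), Add(Mul(a, a), F)) = Mul(Rational(-1, 4), Add(Pow(a, 2), F)) = Mul(Rational(-1, 4), Add(F, Pow(a, 2))) = Add(Mul(Rational(-1, 4), F), Mul(Rational(-1, 4), Pow(a, 2))))
y = 9 (y = Add(4, Mul(-1, -5)) = Add(4, 5) = 9)
Function('I')(u) = Add(Pow(u, 2), Mul(2, u)) (Function('I')(u) = Add(Add(Pow(u, 2), u), u) = Add(Add(u, Pow(u, 2)), u) = Add(Pow(u, 2), Mul(2, u)))
Mul(Mul(19, Function('I')(y)), Function('k')(3, 6)) = Mul(Mul(19, Mul(9, Add(2, 9))), Add(Mul(Rational(-1, 4), 3), Mul(Rational(-1, 4), Pow(6, 2)))) = Mul(Mul(19, Mul(9, 11)), Add(Rational(-3, 4), Mul(Rational(-1, 4), 36))) = Mul(Mul(19, 99), Add(Rational(-3, 4), -9)) = Mul(1881, Rational(-39, 4)) = Rational(-73359, 4)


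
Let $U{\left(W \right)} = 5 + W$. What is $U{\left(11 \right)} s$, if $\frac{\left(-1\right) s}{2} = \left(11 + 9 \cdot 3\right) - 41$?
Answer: $96$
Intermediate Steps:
$s = 6$ ($s = - 2 \left(\left(11 + 9 \cdot 3\right) - 41\right) = - 2 \left(\left(11 + 27\right) - 41\right) = - 2 \left(38 - 41\right) = \left(-2\right) \left(-3\right) = 6$)
$U{\left(11 \right)} s = \left(5 + 11\right) 6 = 16 \cdot 6 = 96$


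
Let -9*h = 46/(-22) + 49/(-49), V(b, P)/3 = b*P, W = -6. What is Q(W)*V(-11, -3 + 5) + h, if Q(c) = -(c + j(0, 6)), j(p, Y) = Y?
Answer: 34/99 ≈ 0.34343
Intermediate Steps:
Q(c) = -6 - c (Q(c) = -(c + 6) = -(6 + c) = -6 - c)
V(b, P) = 3*P*b (V(b, P) = 3*(b*P) = 3*(P*b) = 3*P*b)
h = 34/99 (h = -(46/(-22) + 49/(-49))/9 = -(46*(-1/22) + 49*(-1/49))/9 = -(-23/11 - 1)/9 = -⅑*(-34/11) = 34/99 ≈ 0.34343)
Q(W)*V(-11, -3 + 5) + h = (-6 - 1*(-6))*(3*(-3 + 5)*(-11)) + 34/99 = (-6 + 6)*(3*2*(-11)) + 34/99 = 0*(-66) + 34/99 = 0 + 34/99 = 34/99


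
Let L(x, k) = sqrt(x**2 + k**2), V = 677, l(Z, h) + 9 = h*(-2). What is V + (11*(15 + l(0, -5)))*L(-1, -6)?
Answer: 677 + 176*sqrt(37) ≈ 1747.6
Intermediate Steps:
l(Z, h) = -9 - 2*h (l(Z, h) = -9 + h*(-2) = -9 - 2*h)
L(x, k) = sqrt(k**2 + x**2)
V + (11*(15 + l(0, -5)))*L(-1, -6) = 677 + (11*(15 + (-9 - 2*(-5))))*sqrt((-6)**2 + (-1)**2) = 677 + (11*(15 + (-9 + 10)))*sqrt(36 + 1) = 677 + (11*(15 + 1))*sqrt(37) = 677 + (11*16)*sqrt(37) = 677 + 176*sqrt(37)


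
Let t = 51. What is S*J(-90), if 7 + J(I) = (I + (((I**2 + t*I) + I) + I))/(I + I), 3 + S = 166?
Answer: -4075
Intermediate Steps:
S = 163 (S = -3 + 166 = 163)
J(I) = -7 + (I**2 + 54*I)/(2*I) (J(I) = -7 + (I + (((I**2 + 51*I) + I) + I))/(I + I) = -7 + (I + ((I**2 + 52*I) + I))/((2*I)) = -7 + (I + (I**2 + 53*I))*(1/(2*I)) = -7 + (I**2 + 54*I)*(1/(2*I)) = -7 + (I**2 + 54*I)/(2*I))
S*J(-90) = 163*(20 + (1/2)*(-90)) = 163*(20 - 45) = 163*(-25) = -4075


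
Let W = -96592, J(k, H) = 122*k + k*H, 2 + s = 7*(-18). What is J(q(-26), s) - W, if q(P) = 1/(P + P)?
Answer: 2511395/26 ≈ 96592.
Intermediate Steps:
s = -128 (s = -2 + 7*(-18) = -2 - 126 = -128)
q(P) = 1/(2*P)
J(k, H) = 122*k + H*k
J(q(-26), s) - W = ((½)/(-26))*(122 - 128) - 1*(-96592) = ((½)*(-1/26))*(-6) + 96592 = -1/52*(-6) + 96592 = 3/26 + 96592 = 2511395/26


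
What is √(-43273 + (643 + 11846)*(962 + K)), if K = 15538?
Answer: 19*√570707 ≈ 14354.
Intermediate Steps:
√(-43273 + (643 + 11846)*(962 + K)) = √(-43273 + (643 + 11846)*(962 + 15538)) = √(-43273 + 12489*16500) = √(-43273 + 206068500) = √206025227 = 19*√570707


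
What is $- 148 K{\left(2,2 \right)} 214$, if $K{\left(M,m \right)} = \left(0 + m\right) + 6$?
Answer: $-253376$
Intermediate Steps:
$K{\left(M,m \right)} = 6 + m$ ($K{\left(M,m \right)} = m + 6 = 6 + m$)
$- 148 K{\left(2,2 \right)} 214 = - 148 \left(6 + 2\right) 214 = \left(-148\right) 8 \cdot 214 = \left(-1184\right) 214 = -253376$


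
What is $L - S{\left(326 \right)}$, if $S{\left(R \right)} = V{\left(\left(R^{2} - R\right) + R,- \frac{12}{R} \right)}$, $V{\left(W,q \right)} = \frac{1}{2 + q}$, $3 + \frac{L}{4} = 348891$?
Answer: $\frac{446576477}{320} \approx 1.3956 \cdot 10^{6}$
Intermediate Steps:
$L = 1395552$ ($L = -12 + 4 \cdot 348891 = -12 + 1395564 = 1395552$)
$S{\left(R \right)} = \frac{1}{2 - \frac{12}{R}}$
$L - S{\left(326 \right)} = 1395552 - \frac{1}{2} \cdot 326 \frac{1}{-6 + 326} = 1395552 - \frac{1}{2} \cdot 326 \cdot \frac{1}{320} = 1395552 - \frac{163}{320} = \frac{446576477}{320}$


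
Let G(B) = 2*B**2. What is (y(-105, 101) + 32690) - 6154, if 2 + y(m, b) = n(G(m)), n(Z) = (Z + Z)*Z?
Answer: 972431534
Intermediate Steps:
n(Z) = 2*Z**2 (n(Z) = (2*Z)*Z = 2*Z**2)
y(m, b) = -2 + 8*m**4 (y(m, b) = -2 + 2*(2*m**2)**2 = -2 + 2*(4*m**4) = -2 + 8*m**4)
(y(-105, 101) + 32690) - 6154 = ((-2 + 8*(-105)**4) + 32690) - 6154 = ((-2 + 8*121550625) + 32690) - 6154 = ((-2 + 972405000) + 32690) - 6154 = (972404998 + 32690) - 6154 = 972437688 - 6154 = 972431534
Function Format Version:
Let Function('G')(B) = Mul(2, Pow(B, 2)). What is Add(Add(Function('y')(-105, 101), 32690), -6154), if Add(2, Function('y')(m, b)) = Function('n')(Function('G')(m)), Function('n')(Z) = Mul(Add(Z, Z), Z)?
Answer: 972431534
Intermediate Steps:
Function('n')(Z) = Mul(2, Pow(Z, 2)) (Function('n')(Z) = Mul(Mul(2, Z), Z) = Mul(2, Pow(Z, 2)))
Function('y')(m, b) = Add(-2, Mul(8, Pow(m, 4))) (Function('y')(m, b) = Add(-2, Mul(2, Pow(Mul(2, Pow(m, 2)), 2))) = Add(-2, Mul(2, Mul(4, Pow(m, 4)))) = Add(-2, Mul(8, Pow(m, 4))))
Add(Add(Function('y')(-105, 101), 32690), -6154) = Add(Add(Add(-2, Mul(8, Pow(-105, 4))), 32690), -6154) = Add(Add(Add(-2, Mul(8, 121550625)), 32690), -6154) = Add(Add(Add(-2, 972405000), 32690), -6154) = Add(Add(972404998, 32690), -6154) = Add(972437688, -6154) = 972431534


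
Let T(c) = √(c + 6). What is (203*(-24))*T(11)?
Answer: -4872*√17 ≈ -20088.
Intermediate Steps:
T(c) = √(6 + c)
(203*(-24))*T(11) = (203*(-24))*√(6 + 11) = -4872*√17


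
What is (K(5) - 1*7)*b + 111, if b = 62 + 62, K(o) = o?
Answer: -137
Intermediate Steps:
b = 124
(K(5) - 1*7)*b + 111 = (5 - 1*7)*124 + 111 = (5 - 7)*124 + 111 = -2*124 + 111 = -248 + 111 = -137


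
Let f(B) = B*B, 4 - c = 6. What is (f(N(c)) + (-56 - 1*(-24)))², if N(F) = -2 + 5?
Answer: 529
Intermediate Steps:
c = -2 (c = 4 - 1*6 = 4 - 6 = -2)
N(F) = 3
f(B) = B²
(f(N(c)) + (-56 - 1*(-24)))² = (3² + (-56 - 1*(-24)))² = (9 + (-56 + 24))² = (9 - 32)² = (-23)² = 529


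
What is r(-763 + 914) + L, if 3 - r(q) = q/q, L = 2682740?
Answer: 2682742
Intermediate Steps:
r(q) = 2 (r(q) = 3 - q/q = 3 - 1*1 = 3 - 1 = 2)
r(-763 + 914) + L = 2 + 2682740 = 2682742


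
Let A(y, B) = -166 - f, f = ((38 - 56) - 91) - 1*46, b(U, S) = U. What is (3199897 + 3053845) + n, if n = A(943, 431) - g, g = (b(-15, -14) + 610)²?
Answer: 5899706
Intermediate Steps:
f = -155 (f = (-18 - 91) - 46 = -109 - 46 = -155)
g = 354025 (g = (-15 + 610)² = 595² = 354025)
A(y, B) = -11 (A(y, B) = -166 - 1*(-155) = -166 + 155 = -11)
n = -354036 (n = -11 - 1*354025 = -11 - 354025 = -354036)
(3199897 + 3053845) + n = (3199897 + 3053845) - 354036 = 6253742 - 354036 = 5899706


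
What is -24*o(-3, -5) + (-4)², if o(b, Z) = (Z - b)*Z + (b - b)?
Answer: -224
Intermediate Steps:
o(b, Z) = Z*(Z - b) (o(b, Z) = Z*(Z - b) + 0 = Z*(Z - b))
-24*o(-3, -5) + (-4)² = -(-120)*(-5 - 1*(-3)) + (-4)² = -(-120)*(-5 + 3) + 16 = -(-120)*(-2) + 16 = -24*10 + 16 = -240 + 16 = -224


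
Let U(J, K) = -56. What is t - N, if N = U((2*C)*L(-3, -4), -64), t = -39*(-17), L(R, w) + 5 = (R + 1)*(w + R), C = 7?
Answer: 719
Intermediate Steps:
L(R, w) = -5 + (1 + R)*(R + w) (L(R, w) = -5 + (R + 1)*(w + R) = -5 + (1 + R)*(R + w))
t = 663
N = -56
t - N = 663 - 1*(-56) = 663 + 56 = 719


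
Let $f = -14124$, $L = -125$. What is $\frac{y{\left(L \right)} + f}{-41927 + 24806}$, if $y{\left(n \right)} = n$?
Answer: $\frac{14249}{17121} \approx 0.83225$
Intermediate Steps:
$\frac{y{\left(L \right)} + f}{-41927 + 24806} = \frac{-125 - 14124}{-41927 + 24806} = - \frac{14249}{-17121} = \left(-14249\right) \left(- \frac{1}{17121}\right) = \frac{14249}{17121}$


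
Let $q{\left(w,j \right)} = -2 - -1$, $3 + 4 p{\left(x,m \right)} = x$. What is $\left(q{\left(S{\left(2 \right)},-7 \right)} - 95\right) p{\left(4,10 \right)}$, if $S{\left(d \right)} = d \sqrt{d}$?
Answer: $-24$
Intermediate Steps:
$S{\left(d \right)} = d^{\frac{3}{2}}$
$p{\left(x,m \right)} = - \frac{3}{4} + \frac{x}{4}$
$q{\left(w,j \right)} = -1$ ($q{\left(w,j \right)} = -2 + 1 = -1$)
$\left(q{\left(S{\left(2 \right)},-7 \right)} - 95\right) p{\left(4,10 \right)} = \left(-1 - 95\right) \left(- \frac{3}{4} + \frac{1}{4} \cdot 4\right) = - 96 \left(- \frac{3}{4} + 1\right) = \left(-96\right) \frac{1}{4} = -24$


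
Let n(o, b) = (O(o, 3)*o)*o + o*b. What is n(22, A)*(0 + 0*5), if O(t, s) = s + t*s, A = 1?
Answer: 0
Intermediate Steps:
O(t, s) = s + s*t
n(o, b) = b*o + o²*(3 + 3*o) (n(o, b) = ((3*(1 + o))*o)*o + o*b = ((3 + 3*o)*o)*o + b*o = (o*(3 + 3*o))*o + b*o = o²*(3 + 3*o) + b*o = b*o + o²*(3 + 3*o))
n(22, A)*(0 + 0*5) = (22*(1 + 3*22*(1 + 22)))*(0 + 0*5) = (22*(1 + 3*22*23))*(0 + 0) = (22*(1 + 1518))*0 = (22*1519)*0 = 33418*0 = 0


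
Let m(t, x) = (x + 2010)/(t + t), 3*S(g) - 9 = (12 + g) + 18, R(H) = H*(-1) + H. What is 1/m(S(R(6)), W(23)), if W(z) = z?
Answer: 26/2033 ≈ 0.012789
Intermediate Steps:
R(H) = 0 (R(H) = -H + H = 0)
S(g) = 13 + g/3 (S(g) = 3 + ((12 + g) + 18)/3 = 3 + (30 + g)/3 = 3 + (10 + g/3) = 13 + g/3)
m(t, x) = (2010 + x)/(2*t) (m(t, x) = (2010 + x)/((2*t)) = (2010 + x)*(1/(2*t)) = (2010 + x)/(2*t))
1/m(S(R(6)), W(23)) = 1/((2010 + 23)/(2*(13 + (⅓)*0))) = 1/((½)*2033/(13 + 0)) = 1/((½)*2033/13) = 1/((½)*(1/13)*2033) = 1/(2033/26) = 26/2033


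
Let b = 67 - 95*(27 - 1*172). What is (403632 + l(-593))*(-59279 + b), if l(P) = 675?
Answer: -18370497159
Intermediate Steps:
b = 13842 (b = 67 - 95*(27 - 172) = 67 - 95*(-145) = 67 + 13775 = 13842)
(403632 + l(-593))*(-59279 + b) = (403632 + 675)*(-59279 + 13842) = 404307*(-45437) = -18370497159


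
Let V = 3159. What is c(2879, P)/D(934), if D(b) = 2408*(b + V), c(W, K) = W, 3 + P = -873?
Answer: 2879/9855944 ≈ 0.00029211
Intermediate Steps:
P = -876 (P = -3 - 873 = -876)
D(b) = 7606872 + 2408*b (D(b) = 2408*(b + 3159) = 2408*(3159 + b) = 7606872 + 2408*b)
c(2879, P)/D(934) = 2879/(7606872 + 2408*934) = 2879/(7606872 + 2249072) = 2879/9855944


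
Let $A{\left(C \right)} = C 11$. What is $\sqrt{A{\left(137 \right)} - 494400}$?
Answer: $i \sqrt{492893} \approx 702.06 i$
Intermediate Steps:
$A{\left(C \right)} = 11 C$
$\sqrt{A{\left(137 \right)} - 494400} = \sqrt{11 \cdot 137 - 494400} = \sqrt{1507 - 494400} = \sqrt{-492893} = i \sqrt{492893}$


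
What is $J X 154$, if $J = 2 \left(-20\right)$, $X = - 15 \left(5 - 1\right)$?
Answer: $369600$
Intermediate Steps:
$X = -60$ ($X = \left(-15\right) 4 = -60$)
$J = -40$
$J X 154 = \left(-40\right) \left(-60\right) 154 = 2400 \cdot 154 = 369600$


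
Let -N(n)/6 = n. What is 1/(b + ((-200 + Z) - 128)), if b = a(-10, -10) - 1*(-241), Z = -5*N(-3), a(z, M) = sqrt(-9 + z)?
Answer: -177/31348 - I*sqrt(19)/31348 ≈ -0.0056463 - 0.00013905*I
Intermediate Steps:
N(n) = -6*n
Z = -90 (Z = -(-30)*(-3) = -5*18 = -90)
b = 241 + I*sqrt(19) (b = sqrt(-9 - 10) - 1*(-241) = sqrt(-19) + 241 = I*sqrt(19) + 241 = 241 + I*sqrt(19) ≈ 241.0 + 4.3589*I)
1/(b + ((-200 + Z) - 128)) = 1/((241 + I*sqrt(19)) + ((-200 - 90) - 128)) = 1/((241 + I*sqrt(19)) + (-290 - 128)) = 1/((241 + I*sqrt(19)) - 418) = 1/(-177 + I*sqrt(19))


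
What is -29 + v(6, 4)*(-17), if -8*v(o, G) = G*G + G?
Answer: 27/2 ≈ 13.500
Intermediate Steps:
v(o, G) = -G/8 - G**2/8 (v(o, G) = -(G*G + G)/8 = -(G**2 + G)/8 = -(G + G**2)/8 = -G/8 - G**2/8)
-29 + v(6, 4)*(-17) = -29 - 1/8*4*(1 + 4)*(-17) = -29 - 1/8*4*5*(-17) = -29 - 5/2*(-17) = -29 + 85/2 = 27/2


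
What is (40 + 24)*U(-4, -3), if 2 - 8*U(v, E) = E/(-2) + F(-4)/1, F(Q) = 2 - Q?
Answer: -44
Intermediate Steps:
U(v, E) = -1/2 + E/16 (U(v, E) = 1/4 - (E/(-2) + (2 - 1*(-4))/1)/8 = 1/4 - (E*(-1/2) + (2 + 4)*1)/8 = 1/4 - (-E/2 + 6*1)/8 = 1/4 - (-E/2 + 6)/8 = 1/4 - (6 - E/2)/8 = 1/4 + (-3/4 + E/16) = -1/2 + E/16)
(40 + 24)*U(-4, -3) = (40 + 24)*(-1/2 + (1/16)*(-3)) = 64*(-1/2 - 3/16) = 64*(-11/16) = -44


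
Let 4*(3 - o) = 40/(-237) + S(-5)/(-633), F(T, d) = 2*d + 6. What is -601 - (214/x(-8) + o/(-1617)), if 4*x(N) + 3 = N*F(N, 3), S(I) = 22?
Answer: -31932223745/53907546 ≈ -592.35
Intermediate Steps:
F(T, d) = 6 + 2*d
x(N) = -¾ + 3*N (x(N) = -¾ + (N*(6 + 2*3))/4 = -¾ + (N*(6 + 6))/4 = -¾ + (N*12)/4 = -¾ + (12*N)/4 = -¾ + 3*N)
o = 305131/100014 (o = 3 - (40/(-237) + 22/(-633))/4 = 3 - (40*(-1/237) + 22*(-1/633))/4 = 3 - (-40/237 - 22/633)/4 = 3 - ¼*(-10178/50007) = 3 + 5089/100014 = 305131/100014 ≈ 3.0509)
-601 - (214/x(-8) + o/(-1617)) = -601 - (214/(-¾ + 3*(-8)) + (305131/100014)/(-1617)) = -601 - (214/(-¾ - 24) + (305131/100014)*(-1/1617)) = -601 - (214/(-99/4) - 305131/161722638) = -601 - (214*(-4/99) - 305131/161722638) = -601 - (-856/99 - 305131/161722638) = -601 - 1*(-466211401/53907546) = -601 + 466211401/53907546 = -31932223745/53907546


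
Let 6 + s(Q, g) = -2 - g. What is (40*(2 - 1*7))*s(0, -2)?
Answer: 1200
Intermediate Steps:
s(Q, g) = -8 - g (s(Q, g) = -6 + (-2 - g) = -8 - g)
(40*(2 - 1*7))*s(0, -2) = (40*(2 - 1*7))*(-8 - 1*(-2)) = (40*(2 - 7))*(-8 + 2) = (40*(-5))*(-6) = -200*(-6) = 1200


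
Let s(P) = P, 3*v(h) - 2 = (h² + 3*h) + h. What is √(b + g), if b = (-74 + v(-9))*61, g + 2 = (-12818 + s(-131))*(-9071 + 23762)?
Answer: I*√1712135874/3 ≈ 13793.0*I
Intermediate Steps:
v(h) = ⅔ + h²/3 + 4*h/3 (v(h) = ⅔ + ((h² + 3*h) + h)/3 = ⅔ + (h² + 4*h)/3 = ⅔ + (h²/3 + 4*h/3) = ⅔ + h²/3 + 4*h/3)
g = -190233761 (g = -2 + (-12818 - 131)*(-9071 + 23762) = -2 - 12949*14691 = -2 - 190233759 = -190233761)
b = -10675/3 (b = (-74 + (⅔ + (⅓)*(-9)² + (4/3)*(-9)))*61 = (-74 + (⅔ + (⅓)*81 - 12))*61 = (-74 + (⅔ + 27 - 12))*61 = (-74 + 47/3)*61 = -175/3*61 = -10675/3 ≈ -3558.3)
√(b + g) = √(-10675/3 - 190233761) = √(-570711958/3) = I*√1712135874/3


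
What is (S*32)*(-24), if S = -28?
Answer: 21504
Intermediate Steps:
(S*32)*(-24) = -28*32*(-24) = -896*(-24) = 21504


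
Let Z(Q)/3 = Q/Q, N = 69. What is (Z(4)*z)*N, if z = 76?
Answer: 15732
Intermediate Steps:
Z(Q) = 3 (Z(Q) = 3*(Q/Q) = 3*1 = 3)
(Z(4)*z)*N = (3*76)*69 = 228*69 = 15732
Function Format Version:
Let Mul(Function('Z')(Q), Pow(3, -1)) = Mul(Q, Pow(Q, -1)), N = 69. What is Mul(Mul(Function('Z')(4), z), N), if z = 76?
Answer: 15732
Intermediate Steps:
Function('Z')(Q) = 3 (Function('Z')(Q) = Mul(3, Mul(Q, Pow(Q, -1))) = Mul(3, 1) = 3)
Mul(Mul(Function('Z')(4), z), N) = Mul(Mul(3, 76), 69) = Mul(228, 69) = 15732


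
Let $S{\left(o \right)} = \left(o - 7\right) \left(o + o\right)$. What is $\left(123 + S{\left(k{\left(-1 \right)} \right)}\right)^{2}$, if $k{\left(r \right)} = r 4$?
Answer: $44521$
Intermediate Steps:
$k{\left(r \right)} = 4 r$
$S{\left(o \right)} = 2 o \left(-7 + o\right)$ ($S{\left(o \right)} = \left(-7 + o\right) 2 o = 2 o \left(-7 + o\right)$)
$\left(123 + S{\left(k{\left(-1 \right)} \right)}\right)^{2} = \left(123 + 2 \cdot 4 \left(-1\right) \left(-7 + 4 \left(-1\right)\right)\right)^{2} = \left(123 + 2 \left(-4\right) \left(-7 - 4\right)\right)^{2} = \left(123 + 2 \left(-4\right) \left(-11\right)\right)^{2} = \left(123 + 88\right)^{2} = 211^{2} = 44521$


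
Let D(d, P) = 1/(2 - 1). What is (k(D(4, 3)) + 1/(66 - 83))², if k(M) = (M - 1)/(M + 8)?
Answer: 1/289 ≈ 0.0034602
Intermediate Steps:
D(d, P) = 1 (D(d, P) = 1/1 = 1)
k(M) = (-1 + M)/(8 + M)
(k(D(4, 3)) + 1/(66 - 83))² = ((-1 + 1)/(8 + 1) + 1/(66 - 83))² = (0/9 + 1/(-17))² = ((⅑)*0 - 1/17)² = (0 - 1/17)² = (-1/17)² = 1/289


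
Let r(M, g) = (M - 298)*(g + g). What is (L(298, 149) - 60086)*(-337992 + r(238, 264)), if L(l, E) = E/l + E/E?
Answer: 22211557284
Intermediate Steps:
r(M, g) = 2*g*(-298 + M) (r(M, g) = (-298 + M)*(2*g) = 2*g*(-298 + M))
L(l, E) = 1 + E/l (L(l, E) = E/l + 1 = 1 + E/l)
(L(298, 149) - 60086)*(-337992 + r(238, 264)) = ((149 + 298)/298 - 60086)*(-337992 + 2*264*(-298 + 238)) = ((1/298)*447 - 60086)*(-337992 + 2*264*(-60)) = (3/2 - 60086)*(-337992 - 31680) = -120169/2*(-369672) = 22211557284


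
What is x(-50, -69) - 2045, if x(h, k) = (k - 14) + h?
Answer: -2178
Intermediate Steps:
x(h, k) = -14 + h + k (x(h, k) = (-14 + k) + h = -14 + h + k)
x(-50, -69) - 2045 = (-14 - 50 - 69) - 2045 = -133 - 2045 = -2178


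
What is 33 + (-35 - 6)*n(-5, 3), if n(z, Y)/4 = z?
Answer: 853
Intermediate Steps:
n(z, Y) = 4*z
33 + (-35 - 6)*n(-5, 3) = 33 + (-35 - 6)*(4*(-5)) = 33 - 41*(-20) = 33 + 820 = 853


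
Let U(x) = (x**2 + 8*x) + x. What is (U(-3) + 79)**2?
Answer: 3721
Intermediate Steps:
U(x) = x**2 + 9*x
(U(-3) + 79)**2 = (-3*(9 - 3) + 79)**2 = (-3*6 + 79)**2 = (-18 + 79)**2 = 61**2 = 3721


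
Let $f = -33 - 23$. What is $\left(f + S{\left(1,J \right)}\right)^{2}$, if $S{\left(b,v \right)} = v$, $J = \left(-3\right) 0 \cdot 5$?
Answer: $3136$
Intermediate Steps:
$J = 0$ ($J = 0 \cdot 5 = 0$)
$f = -56$ ($f = -33 - 23 = -56$)
$\left(f + S{\left(1,J \right)}\right)^{2} = \left(-56 + 0\right)^{2} = \left(-56\right)^{2} = 3136$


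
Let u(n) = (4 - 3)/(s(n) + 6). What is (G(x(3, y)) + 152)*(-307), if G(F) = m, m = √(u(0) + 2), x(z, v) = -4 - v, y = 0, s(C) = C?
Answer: -46664 - 307*√78/6 ≈ -47116.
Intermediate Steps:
u(n) = 1/(6 + n) (u(n) = (4 - 3)/(n + 6) = 1/(6 + n))
m = √78/6 (m = √(1/(6 + 0) + 2) = √(1/6 + 2) = √(⅙ + 2) = √(13/6) = √78/6 ≈ 1.4720)
G(F) = √78/6
(G(x(3, y)) + 152)*(-307) = (√78/6 + 152)*(-307) = (152 + √78/6)*(-307) = -46664 - 307*√78/6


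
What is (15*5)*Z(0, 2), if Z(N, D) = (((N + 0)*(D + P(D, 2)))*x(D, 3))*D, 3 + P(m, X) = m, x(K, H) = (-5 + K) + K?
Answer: 0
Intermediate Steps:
x(K, H) = -5 + 2*K
P(m, X) = -3 + m
Z(N, D) = D*N*(-5 + 2*D)*(-3 + 2*D) (Z(N, D) = (((N + 0)*(D + (-3 + D)))*(-5 + 2*D))*D = ((N*(-3 + 2*D))*(-5 + 2*D))*D = (N*(-5 + 2*D)*(-3 + 2*D))*D = D*N*(-5 + 2*D)*(-3 + 2*D))
(15*5)*Z(0, 2) = (15*5)*(2*0*(-5 + 2*2)*(-3 + 2*2)) = 75*(2*0*(-5 + 4)*(-3 + 4)) = 75*(2*0*(-1)*1) = 75*0 = 0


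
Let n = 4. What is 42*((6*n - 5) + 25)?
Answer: 1848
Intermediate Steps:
42*((6*n - 5) + 25) = 42*((6*4 - 5) + 25) = 42*((24 - 5) + 25) = 42*(19 + 25) = 42*44 = 1848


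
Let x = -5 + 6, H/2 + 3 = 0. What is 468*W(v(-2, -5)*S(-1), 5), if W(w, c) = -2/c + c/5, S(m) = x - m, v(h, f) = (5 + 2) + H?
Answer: 1404/5 ≈ 280.80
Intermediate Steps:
H = -6 (H = -6 + 2*0 = -6 + 0 = -6)
x = 1
v(h, f) = 1 (v(h, f) = (5 + 2) - 6 = 7 - 6 = 1)
S(m) = 1 - m
W(w, c) = -2/c + c/5 (W(w, c) = -2/c + c*(⅕) = -2/c + c/5)
468*W(v(-2, -5)*S(-1), 5) = 468*(-2/5 + (⅕)*5) = 468*(-2*⅕ + 1) = 468*(-⅖ + 1) = 468*(⅗) = 1404/5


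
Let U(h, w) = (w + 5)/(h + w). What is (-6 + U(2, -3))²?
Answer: 64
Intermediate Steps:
U(h, w) = (5 + w)/(h + w)
(-6 + U(2, -3))² = (-6 + (5 - 3)/(2 - 3))² = (-6 + 2/(-1))² = (-6 - 1*2)² = (-6 - 2)² = (-8)² = 64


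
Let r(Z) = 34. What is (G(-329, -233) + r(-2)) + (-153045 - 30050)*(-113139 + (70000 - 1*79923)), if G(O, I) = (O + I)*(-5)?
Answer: 22532039734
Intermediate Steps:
G(O, I) = -5*I - 5*O (G(O, I) = (I + O)*(-5) = -5*I - 5*O)
(G(-329, -233) + r(-2)) + (-153045 - 30050)*(-113139 + (70000 - 1*79923)) = ((-5*(-233) - 5*(-329)) + 34) + (-153045 - 30050)*(-113139 + (70000 - 1*79923)) = ((1165 + 1645) + 34) - 183095*(-113139 + (70000 - 79923)) = (2810 + 34) - 183095*(-113139 - 9923) = 2844 - 183095*(-123062) = 2844 + 22532036890 = 22532039734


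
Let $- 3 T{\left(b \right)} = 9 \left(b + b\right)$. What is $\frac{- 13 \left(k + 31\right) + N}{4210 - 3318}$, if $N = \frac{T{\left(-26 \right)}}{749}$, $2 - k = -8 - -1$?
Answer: $- \frac{97331}{167027} \approx -0.58273$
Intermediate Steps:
$T{\left(b \right)} = - 6 b$ ($T{\left(b \right)} = - \frac{9 \left(b + b\right)}{3} = - \frac{9 \cdot 2 b}{3} = - \frac{18 b}{3} = - 6 b$)
$k = 9$ ($k = 2 - \left(-8 - -1\right) = 2 - \left(-8 + 1\right) = 2 - -7 = 2 + 7 = 9$)
$N = \frac{156}{749}$ ($N = \frac{\left(-6\right) \left(-26\right)}{749} = 156 \cdot \frac{1}{749} = \frac{156}{749} \approx 0.20828$)
$\frac{- 13 \left(k + 31\right) + N}{4210 - 3318} = \frac{- 13 \left(9 + 31\right) + \frac{156}{749}}{4210 - 3318} = \frac{\left(-13\right) 40 + \frac{156}{749}}{892} = \left(-520 + \frac{156}{749}\right) \frac{1}{892} = \left(- \frac{389324}{749}\right) \frac{1}{892} = - \frac{97331}{167027}$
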